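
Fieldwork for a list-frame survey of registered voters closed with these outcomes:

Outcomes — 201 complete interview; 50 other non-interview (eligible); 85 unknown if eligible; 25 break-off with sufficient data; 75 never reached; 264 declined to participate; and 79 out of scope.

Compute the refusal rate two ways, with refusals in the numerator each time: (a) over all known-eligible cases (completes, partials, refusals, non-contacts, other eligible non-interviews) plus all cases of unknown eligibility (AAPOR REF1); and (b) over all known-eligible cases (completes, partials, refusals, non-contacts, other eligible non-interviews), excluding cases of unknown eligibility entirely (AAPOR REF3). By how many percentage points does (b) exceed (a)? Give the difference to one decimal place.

Top = 264
Denom = 201 + 25 + 264 + 75 + 50 + 85 = 700
REF1 = 264 / 700 = 0.3771
Denom = 201 + 25 + 264 + 75 + 50 = 615
REF3 = 264 / 615 = 0.4293
Difference = 42.93 − 37.71 = 5.22 percentage points

5.2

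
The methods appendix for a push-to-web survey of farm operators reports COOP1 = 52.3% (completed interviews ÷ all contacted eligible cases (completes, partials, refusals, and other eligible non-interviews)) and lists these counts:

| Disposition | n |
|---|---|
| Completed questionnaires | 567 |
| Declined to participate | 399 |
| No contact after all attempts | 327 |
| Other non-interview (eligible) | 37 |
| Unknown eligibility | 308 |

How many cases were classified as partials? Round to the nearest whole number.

COOP1 = 567 / D = 0.523
D = 567 / 0.523 = 1084.1
Other denominator terms total 1003
partials = 1084.1 − 1003 ≈ 81

81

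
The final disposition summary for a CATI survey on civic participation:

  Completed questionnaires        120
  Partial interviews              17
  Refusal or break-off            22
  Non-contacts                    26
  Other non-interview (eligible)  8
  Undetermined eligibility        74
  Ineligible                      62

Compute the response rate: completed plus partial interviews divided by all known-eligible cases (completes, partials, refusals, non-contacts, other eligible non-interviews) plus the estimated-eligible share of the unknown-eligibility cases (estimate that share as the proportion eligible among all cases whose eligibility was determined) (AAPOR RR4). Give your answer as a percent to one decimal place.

Num = 120 + 17 = 137
Known eligible = 120 + 17 + 22 + 26 + 8 = 193
e = 193 / (193 + 62) = 193 / 255 = 0.7569
e × U = 0.7569 × 74 = 56.01
Denominator = 193 + 56.01 = 249.01
RR4 = 137 / 249.01 = 0.5502

55.0%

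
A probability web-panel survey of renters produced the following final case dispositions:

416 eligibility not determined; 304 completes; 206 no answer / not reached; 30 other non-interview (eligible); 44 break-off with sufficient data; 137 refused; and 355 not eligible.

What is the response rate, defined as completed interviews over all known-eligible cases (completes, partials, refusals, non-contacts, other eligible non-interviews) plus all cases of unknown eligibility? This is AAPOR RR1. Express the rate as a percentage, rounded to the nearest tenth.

26.7%

Num: 304
Base: 304 + 44 + 137 + 206 + 30 + 416 = 1137
RR1 = 304 / 1137 = 0.2674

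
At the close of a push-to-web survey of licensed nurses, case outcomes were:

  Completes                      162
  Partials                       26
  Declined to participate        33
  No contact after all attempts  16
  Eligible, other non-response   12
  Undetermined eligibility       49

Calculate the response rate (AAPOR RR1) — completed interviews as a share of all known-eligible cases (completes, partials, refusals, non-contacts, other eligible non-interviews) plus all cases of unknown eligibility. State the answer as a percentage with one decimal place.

54.4%

Top → 162
Denom → 162 + 26 + 33 + 16 + 12 + 49 = 298
RR1 = 162 / 298 = 0.5436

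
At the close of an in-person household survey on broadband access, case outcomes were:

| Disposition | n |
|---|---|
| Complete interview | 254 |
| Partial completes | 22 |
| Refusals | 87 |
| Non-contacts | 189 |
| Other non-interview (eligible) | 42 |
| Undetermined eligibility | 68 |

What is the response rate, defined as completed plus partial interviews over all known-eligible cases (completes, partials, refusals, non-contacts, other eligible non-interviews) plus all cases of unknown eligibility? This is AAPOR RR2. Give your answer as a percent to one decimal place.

Numerator → 254 + 22 = 276
Denominator → 254 + 22 + 87 + 189 + 42 + 68 = 662
RR2 = 276 / 662 = 0.4169

41.7%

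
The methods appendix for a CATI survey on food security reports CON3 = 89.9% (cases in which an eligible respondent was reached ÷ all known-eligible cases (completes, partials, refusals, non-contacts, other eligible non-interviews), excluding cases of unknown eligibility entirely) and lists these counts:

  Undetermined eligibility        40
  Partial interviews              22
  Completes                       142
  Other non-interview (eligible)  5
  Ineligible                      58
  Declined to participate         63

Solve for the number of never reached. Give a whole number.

Numerator = 142 + 22 + 63 + 5 = 232
CON3 = 232 / D = 0.899
D = 232 / 0.899 = 258.1
Rest of base = 232
never reached = 258.1 − 232 ≈ 26

26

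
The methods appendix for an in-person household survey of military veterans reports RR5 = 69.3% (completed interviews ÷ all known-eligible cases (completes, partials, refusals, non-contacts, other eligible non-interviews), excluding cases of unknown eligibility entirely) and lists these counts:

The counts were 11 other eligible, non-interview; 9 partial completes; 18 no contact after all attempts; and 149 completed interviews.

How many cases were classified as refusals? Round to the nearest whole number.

28

RR5 = 149 / D = 0.693
D = 149 / 0.693 = 215.0
Other denominator terms total 187
refusals = 215.0 − 187 ≈ 28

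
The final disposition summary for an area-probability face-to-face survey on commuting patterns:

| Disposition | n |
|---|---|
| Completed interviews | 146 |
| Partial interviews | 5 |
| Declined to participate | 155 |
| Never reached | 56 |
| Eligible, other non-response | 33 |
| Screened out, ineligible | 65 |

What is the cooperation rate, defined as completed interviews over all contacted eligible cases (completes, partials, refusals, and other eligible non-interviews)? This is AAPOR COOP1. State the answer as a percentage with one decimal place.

Numerator → 146
Base → 146 + 5 + 155 + 33 = 339
COOP1 = 146 / 339 = 0.4307

43.1%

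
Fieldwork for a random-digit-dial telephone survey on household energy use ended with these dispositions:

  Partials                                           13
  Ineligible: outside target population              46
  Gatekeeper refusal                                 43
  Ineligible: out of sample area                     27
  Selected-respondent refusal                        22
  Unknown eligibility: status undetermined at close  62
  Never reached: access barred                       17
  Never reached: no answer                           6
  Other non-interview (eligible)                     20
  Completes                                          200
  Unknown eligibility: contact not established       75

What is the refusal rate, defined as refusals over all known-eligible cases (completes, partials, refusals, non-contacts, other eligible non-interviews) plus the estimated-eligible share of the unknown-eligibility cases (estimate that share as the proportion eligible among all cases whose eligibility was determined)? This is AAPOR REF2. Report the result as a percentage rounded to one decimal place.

Refusal or break-off = 43 + 22 = 65
Never reached = 6 + 17 = 23
Eligibility not determined = 75 + 62 = 137
Screened out, ineligible = 46 + 27 = 73
Num = 65
Known eligible = 200 + 13 + 65 + 23 + 20 = 321
e = 321 / (321 + 73) = 321 / 394 = 0.8147
Eligible share of unknowns = 0.8147 × 137 = 111.61
Denominator = 321 + 111.61 = 432.61
REF2 = 65 / 432.61 = 0.1503

15.0%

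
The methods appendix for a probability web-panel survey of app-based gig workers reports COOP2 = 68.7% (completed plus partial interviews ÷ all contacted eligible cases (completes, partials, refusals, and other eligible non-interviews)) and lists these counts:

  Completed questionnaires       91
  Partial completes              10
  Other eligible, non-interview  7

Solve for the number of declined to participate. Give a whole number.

Numerator = 91 + 10 = 101
COOP2 = 101 / D = 0.687
D = 101 / 0.687 = 147.0
Remaining denominator categories sum to 108
declined to participate = 147.0 − 108 ≈ 39

39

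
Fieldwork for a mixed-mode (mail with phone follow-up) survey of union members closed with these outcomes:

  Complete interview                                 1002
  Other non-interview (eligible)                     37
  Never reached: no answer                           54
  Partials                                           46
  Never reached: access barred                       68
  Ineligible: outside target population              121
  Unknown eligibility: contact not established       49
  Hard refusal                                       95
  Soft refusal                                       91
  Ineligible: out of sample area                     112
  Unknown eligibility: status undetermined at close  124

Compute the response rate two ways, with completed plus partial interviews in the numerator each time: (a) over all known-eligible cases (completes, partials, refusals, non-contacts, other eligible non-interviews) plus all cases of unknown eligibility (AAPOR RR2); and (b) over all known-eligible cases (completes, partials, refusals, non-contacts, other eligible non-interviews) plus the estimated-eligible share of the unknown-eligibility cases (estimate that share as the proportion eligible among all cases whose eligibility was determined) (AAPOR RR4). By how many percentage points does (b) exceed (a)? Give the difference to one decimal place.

Refusal or break-off = 95 + 91 = 186
No contact after all attempts = 54 + 68 = 122
Unknown eligibility = 49 + 124 = 173
Not eligible = 121 + 112 = 233
Num = 1002 + 46 = 1048
Denominator = 1002 + 46 + 186 + 122 + 37 + 173 = 1566
RR2 = 1048 / 1566 = 0.6692
Determined eligible = 1002 + 46 + 186 + 122 + 37 = 1393
e = 1393 / (1393 + 233) = 1393 / 1626 = 0.8567
Eligible share of unknowns = 0.8567 × 173 = 148.21
Denominator = 1393 + 148.21 = 1541.21
RR4 = 1048 / 1541.21 = 0.6800
Difference = 68.00 − 66.92 = 1.08 percentage points

1.1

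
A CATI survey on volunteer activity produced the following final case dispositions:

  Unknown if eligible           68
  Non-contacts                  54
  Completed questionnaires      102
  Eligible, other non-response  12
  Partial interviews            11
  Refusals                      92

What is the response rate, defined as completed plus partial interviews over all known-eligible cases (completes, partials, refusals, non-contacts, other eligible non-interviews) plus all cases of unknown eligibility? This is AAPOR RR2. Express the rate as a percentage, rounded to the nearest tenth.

33.3%

Numerator = 102 + 11 = 113
Denominator = 102 + 11 + 92 + 54 + 12 + 68 = 339
RR2 = 113 / 339 = 0.3333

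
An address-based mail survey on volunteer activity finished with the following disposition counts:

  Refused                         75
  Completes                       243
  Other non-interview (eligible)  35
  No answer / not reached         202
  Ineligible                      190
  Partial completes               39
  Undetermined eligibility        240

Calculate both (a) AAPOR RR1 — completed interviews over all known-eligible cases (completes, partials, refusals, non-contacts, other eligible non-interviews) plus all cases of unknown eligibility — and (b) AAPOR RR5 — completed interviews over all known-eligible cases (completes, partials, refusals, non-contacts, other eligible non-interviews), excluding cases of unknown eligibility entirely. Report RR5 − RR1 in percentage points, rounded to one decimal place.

Top: 243
Base: 243 + 39 + 75 + 202 + 35 + 240 = 834
RR1 = 243 / 834 = 0.2914
Base: 243 + 39 + 75 + 202 + 35 = 594
RR5 = 243 / 594 = 0.4091
Difference = 40.91 − 29.14 = 11.77 percentage points

11.8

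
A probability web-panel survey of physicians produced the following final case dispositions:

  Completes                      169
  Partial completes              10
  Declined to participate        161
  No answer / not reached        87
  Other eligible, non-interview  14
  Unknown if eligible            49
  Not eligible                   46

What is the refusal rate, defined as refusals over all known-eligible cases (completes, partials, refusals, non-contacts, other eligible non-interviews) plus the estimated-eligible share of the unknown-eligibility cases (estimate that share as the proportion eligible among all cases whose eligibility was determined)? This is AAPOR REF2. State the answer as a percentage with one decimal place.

Num → 161
Known eligible → 169 + 10 + 161 + 87 + 14 = 441
e = 441 / (441 + 46) = 441 / 487 = 0.9055
Eligible share of unknowns → 0.9055 × 49 = 44.37
Denom → 441 + 44.37 = 485.37
REF2 = 161 / 485.37 = 0.3317

33.2%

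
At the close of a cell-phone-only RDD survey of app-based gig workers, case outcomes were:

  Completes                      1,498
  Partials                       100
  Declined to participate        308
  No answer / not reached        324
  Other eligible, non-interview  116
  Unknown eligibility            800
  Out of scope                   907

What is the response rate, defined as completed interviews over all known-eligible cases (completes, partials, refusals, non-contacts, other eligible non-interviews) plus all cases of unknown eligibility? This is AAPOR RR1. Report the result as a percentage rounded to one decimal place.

Numerator: 1498
Denom: 1498 + 100 + 308 + 324 + 116 + 800 = 3146
RR1 = 1498 / 3146 = 0.4762

47.6%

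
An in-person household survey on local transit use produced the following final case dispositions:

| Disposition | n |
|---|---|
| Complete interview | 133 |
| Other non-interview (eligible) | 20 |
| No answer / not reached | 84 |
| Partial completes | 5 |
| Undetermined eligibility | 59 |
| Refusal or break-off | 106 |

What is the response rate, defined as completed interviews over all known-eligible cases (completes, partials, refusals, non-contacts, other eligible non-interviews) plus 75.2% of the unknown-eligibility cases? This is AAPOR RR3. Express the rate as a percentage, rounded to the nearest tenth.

Numerator: 133
Eligible (known): 133 + 5 + 106 + 84 + 20 = 348
e × U: 0.7520 × 59 = 44.37
Denominator: 348 + 44.37 = 392.37
RR3 = 133 / 392.37 = 0.3390

33.9%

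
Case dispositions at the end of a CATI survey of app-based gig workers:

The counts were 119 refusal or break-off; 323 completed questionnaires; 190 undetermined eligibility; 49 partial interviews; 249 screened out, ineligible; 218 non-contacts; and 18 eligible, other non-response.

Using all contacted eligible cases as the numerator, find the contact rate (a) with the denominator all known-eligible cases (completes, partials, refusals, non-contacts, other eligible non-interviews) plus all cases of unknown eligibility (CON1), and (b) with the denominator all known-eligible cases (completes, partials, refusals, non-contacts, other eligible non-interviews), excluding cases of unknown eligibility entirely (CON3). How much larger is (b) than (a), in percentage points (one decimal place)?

Num → 323 + 49 + 119 + 18 = 509
Denom → 323 + 49 + 119 + 218 + 18 + 190 = 917
CON1 = 509 / 917 = 0.5551
Denom → 323 + 49 + 119 + 218 + 18 = 727
CON3 = 509 / 727 = 0.7001
Difference = 70.01 − 55.51 = 14.50 percentage points

14.5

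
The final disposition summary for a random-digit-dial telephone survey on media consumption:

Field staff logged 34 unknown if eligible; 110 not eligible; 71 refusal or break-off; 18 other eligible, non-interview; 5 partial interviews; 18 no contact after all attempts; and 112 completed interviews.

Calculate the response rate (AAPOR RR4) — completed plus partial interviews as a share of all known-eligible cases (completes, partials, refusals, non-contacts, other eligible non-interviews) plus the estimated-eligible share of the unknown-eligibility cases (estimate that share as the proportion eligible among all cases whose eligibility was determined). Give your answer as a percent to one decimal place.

Num: 112 + 5 = 117
Eligible (known): 112 + 5 + 71 + 18 + 18 = 224
e = 224 / (224 + 110) = 224 / 334 = 0.6707
Eligible share of unknowns: 0.6707 × 34 = 22.80
Base: 224 + 22.80 = 246.80
RR4 = 117 / 246.80 = 0.4741

47.4%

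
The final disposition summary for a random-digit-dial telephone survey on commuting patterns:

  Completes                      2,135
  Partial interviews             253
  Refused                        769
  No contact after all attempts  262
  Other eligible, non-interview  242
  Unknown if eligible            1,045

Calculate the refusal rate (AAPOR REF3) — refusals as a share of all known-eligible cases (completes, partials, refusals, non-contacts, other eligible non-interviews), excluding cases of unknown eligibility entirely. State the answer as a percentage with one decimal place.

Top → 769
Denom → 2135 + 253 + 769 + 262 + 242 = 3661
REF3 = 769 / 3661 = 0.2101

21.0%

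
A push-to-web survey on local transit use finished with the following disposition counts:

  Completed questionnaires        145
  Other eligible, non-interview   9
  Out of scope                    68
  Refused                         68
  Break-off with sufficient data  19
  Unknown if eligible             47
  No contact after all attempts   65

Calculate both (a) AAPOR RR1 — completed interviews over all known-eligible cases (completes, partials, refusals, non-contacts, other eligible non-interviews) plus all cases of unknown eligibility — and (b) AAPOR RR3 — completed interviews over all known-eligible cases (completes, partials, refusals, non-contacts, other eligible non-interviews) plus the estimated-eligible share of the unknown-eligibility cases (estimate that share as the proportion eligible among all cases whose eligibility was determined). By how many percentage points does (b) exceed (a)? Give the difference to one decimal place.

Top = 145
Denominator = 145 + 19 + 68 + 65 + 9 + 47 = 353
RR1 = 145 / 353 = 0.4108
Determined eligible = 145 + 19 + 68 + 65 + 9 = 306
e = 306 / (306 + 68) = 306 / 374 = 0.8182
Eligible share of unknowns = 0.8182 × 47 = 38.46
Denominator = 306 + 38.46 = 344.46
RR3 = 145 / 344.46 = 0.4209
Difference = 42.09 − 41.08 = 1.01 percentage points

1.0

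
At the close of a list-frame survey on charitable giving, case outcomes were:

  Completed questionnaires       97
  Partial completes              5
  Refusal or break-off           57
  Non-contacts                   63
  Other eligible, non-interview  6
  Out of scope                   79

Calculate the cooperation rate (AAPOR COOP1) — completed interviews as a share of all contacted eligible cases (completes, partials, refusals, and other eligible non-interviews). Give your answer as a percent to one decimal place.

58.8%

Numerator → 97
Denom → 97 + 5 + 57 + 6 = 165
COOP1 = 97 / 165 = 0.5879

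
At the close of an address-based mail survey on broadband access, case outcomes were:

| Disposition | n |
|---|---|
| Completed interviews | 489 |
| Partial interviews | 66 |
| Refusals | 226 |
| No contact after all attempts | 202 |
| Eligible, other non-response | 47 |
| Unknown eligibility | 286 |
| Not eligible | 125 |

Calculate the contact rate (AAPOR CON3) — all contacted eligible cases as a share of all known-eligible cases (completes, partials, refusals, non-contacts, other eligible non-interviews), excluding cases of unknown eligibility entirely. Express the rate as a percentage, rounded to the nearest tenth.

80.4%

Numerator: 489 + 66 + 226 + 47 = 828
Denominator: 489 + 66 + 226 + 202 + 47 = 1030
CON3 = 828 / 1030 = 0.8039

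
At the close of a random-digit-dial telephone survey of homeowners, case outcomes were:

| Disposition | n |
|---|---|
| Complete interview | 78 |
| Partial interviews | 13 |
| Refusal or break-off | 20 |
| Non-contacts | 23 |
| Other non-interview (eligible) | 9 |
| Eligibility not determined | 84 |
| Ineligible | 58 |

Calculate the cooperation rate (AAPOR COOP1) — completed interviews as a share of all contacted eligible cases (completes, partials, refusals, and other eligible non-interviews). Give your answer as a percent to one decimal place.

65.0%

Top: 78
Base: 78 + 13 + 20 + 9 = 120
COOP1 = 78 / 120 = 0.6500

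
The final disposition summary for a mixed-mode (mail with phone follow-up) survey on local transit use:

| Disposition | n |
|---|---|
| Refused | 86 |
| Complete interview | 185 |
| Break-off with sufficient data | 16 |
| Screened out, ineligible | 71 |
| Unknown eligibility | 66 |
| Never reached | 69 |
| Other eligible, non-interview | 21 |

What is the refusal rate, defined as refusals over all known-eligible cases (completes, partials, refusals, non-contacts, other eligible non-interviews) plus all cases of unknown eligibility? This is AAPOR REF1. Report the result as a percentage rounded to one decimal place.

Numerator → 86
Base → 185 + 16 + 86 + 69 + 21 + 66 = 443
REF1 = 86 / 443 = 0.1941

19.4%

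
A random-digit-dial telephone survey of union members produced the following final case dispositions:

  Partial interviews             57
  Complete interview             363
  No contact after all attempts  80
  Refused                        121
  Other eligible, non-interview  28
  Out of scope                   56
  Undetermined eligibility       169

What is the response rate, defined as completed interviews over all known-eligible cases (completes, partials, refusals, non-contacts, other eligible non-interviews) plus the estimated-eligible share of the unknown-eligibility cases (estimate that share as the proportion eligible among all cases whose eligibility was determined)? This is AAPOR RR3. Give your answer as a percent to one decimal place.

45.1%

Numerator: 363
Determined eligible: 363 + 57 + 121 + 80 + 28 = 649
e = 649 / (649 + 56) = 649 / 705 = 0.9206
Eligible share of unknowns: 0.9206 × 169 = 155.58
Base: 649 + 155.58 = 804.58
RR3 = 363 / 804.58 = 0.4512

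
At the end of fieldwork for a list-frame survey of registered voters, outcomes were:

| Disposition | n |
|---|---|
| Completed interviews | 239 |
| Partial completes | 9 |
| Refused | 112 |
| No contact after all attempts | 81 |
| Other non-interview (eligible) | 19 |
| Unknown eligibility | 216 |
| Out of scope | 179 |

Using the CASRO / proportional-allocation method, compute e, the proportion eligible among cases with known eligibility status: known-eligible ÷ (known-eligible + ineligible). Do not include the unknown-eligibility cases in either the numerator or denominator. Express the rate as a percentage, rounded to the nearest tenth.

72.0%

Determined eligible = 239 + 9 + 112 + 81 + 19 = 460
e = 460 / (460 + 179) = 460 / 639 = 0.7199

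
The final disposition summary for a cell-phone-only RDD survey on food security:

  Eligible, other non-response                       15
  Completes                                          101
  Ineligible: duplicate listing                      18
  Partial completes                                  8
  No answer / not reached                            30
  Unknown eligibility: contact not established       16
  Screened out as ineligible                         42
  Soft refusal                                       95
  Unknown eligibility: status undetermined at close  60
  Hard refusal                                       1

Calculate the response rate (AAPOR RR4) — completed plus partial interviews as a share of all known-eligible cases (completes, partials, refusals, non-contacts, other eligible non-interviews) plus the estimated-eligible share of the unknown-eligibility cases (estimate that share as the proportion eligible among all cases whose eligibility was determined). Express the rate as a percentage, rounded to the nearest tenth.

Refused = 1 + 95 = 96
Undetermined eligibility = 16 + 60 = 76
Not eligible = 42 + 18 = 60
Num → 101 + 8 = 109
Eligible (known) → 101 + 8 + 96 + 30 + 15 = 250
e = 250 / (250 + 60) = 250 / 310 = 0.8065
Estimated eligible among unknowns → 0.8065 × 76 = 61.29
Denom → 250 + 61.29 = 311.29
RR4 = 109 / 311.29 = 0.3502

35.0%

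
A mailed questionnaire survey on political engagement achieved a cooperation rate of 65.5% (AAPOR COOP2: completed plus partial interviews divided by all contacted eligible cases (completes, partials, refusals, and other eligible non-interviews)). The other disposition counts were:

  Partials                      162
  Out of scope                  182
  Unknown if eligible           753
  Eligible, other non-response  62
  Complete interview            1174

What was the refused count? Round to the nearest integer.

642

Numerator: 1174 + 162 = 1336
COOP2 = 1336 / D = 0.655
D = 1336 / 0.655 = 2039.7
Rest of base = 1398
refused = 2039.7 − 1398 ≈ 642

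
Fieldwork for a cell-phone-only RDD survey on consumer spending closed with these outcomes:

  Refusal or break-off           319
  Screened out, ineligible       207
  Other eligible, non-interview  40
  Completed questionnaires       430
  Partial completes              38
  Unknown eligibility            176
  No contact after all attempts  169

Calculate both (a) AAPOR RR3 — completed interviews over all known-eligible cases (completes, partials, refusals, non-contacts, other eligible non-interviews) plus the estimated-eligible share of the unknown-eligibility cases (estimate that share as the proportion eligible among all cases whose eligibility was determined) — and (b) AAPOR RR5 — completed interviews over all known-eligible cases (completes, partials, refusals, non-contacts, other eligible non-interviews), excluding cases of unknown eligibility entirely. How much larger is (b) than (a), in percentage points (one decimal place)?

5.5

Numerator = 430
Determined eligible = 430 + 38 + 319 + 169 + 40 = 996
e = 996 / (996 + 207) = 996 / 1203 = 0.8279
e × U = 0.8279 × 176 = 145.71
Denom = 996 + 145.71 = 1141.71
RR3 = 430 / 1141.71 = 0.3766
Denom = 430 + 38 + 319 + 169 + 40 = 996
RR5 = 430 / 996 = 0.4317
Difference = 43.17 − 37.66 = 5.51 percentage points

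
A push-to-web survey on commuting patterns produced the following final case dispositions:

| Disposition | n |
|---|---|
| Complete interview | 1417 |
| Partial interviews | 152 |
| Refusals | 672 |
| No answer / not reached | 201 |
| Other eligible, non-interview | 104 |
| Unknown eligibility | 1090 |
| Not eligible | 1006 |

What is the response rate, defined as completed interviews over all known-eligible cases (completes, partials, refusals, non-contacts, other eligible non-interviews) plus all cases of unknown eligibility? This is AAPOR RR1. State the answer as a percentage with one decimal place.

Top = 1417
Base = 1417 + 152 + 672 + 201 + 104 + 1090 = 3636
RR1 = 1417 / 3636 = 0.3897

39.0%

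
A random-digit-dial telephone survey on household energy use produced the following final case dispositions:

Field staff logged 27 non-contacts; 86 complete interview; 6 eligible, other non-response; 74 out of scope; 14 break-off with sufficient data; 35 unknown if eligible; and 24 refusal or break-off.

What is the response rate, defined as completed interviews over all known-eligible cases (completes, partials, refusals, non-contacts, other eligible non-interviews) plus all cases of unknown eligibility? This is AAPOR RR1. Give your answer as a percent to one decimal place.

44.8%

Num: 86
Denominator: 86 + 14 + 24 + 27 + 6 + 35 = 192
RR1 = 86 / 192 = 0.4479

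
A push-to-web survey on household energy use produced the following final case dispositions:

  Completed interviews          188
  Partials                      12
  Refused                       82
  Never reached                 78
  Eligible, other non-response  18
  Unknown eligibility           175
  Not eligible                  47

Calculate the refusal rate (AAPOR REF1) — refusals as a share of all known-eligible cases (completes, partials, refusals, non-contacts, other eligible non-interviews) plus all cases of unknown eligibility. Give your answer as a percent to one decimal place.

14.8%

Top → 82
Denom → 188 + 12 + 82 + 78 + 18 + 175 = 553
REF1 = 82 / 553 = 0.1483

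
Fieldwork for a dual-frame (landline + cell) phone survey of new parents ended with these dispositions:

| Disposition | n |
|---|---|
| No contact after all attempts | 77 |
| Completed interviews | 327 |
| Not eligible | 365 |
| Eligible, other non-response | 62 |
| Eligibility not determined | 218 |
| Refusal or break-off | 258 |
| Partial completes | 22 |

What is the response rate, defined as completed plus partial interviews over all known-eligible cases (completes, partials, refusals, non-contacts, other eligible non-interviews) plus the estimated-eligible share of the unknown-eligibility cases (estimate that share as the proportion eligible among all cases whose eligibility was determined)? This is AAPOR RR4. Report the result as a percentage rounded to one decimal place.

39.1%

Numerator = 327 + 22 = 349
Eligible (known) = 327 + 22 + 258 + 77 + 62 = 746
e = 746 / (746 + 365) = 746 / 1111 = 0.6715
e × U = 0.6715 × 218 = 146.39
Base = 746 + 146.39 = 892.39
RR4 = 349 / 892.39 = 0.3911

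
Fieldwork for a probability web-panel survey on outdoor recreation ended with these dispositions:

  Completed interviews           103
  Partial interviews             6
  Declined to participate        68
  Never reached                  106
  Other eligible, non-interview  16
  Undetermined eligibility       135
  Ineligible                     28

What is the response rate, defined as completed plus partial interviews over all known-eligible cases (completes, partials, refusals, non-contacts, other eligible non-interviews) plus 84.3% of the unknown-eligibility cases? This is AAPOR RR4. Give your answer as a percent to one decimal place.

26.4%

Numerator: 103 + 6 = 109
Known eligible: 103 + 6 + 68 + 106 + 16 = 299
Eligible share of unknowns: 0.8430 × 135 = 113.80
Denom: 299 + 113.80 = 412.80
RR4 = 109 / 412.80 = 0.2641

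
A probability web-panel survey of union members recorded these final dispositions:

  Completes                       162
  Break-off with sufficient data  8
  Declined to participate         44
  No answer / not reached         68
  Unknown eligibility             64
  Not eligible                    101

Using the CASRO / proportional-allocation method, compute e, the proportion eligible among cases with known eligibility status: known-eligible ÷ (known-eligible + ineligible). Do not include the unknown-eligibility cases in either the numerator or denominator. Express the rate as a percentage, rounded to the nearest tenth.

73.6%

Eligible (known): 162 + 8 + 44 + 68 = 282
e = 282 / (282 + 101) = 282 / 383 = 0.7363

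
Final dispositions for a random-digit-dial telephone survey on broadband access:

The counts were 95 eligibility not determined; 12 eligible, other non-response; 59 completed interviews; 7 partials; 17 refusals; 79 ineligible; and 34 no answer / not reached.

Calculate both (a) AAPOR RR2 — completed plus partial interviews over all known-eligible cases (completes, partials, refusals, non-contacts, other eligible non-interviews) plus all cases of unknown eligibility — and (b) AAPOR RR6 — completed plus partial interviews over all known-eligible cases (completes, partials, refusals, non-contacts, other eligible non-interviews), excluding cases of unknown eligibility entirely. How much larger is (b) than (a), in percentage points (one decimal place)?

21.7

Numerator = 59 + 7 = 66
Denom = 59 + 7 + 17 + 34 + 12 + 95 = 224
RR2 = 66 / 224 = 0.2946
Denom = 59 + 7 + 17 + 34 + 12 = 129
RR6 = 66 / 129 = 0.5116
Difference = 51.16 − 29.46 = 21.70 percentage points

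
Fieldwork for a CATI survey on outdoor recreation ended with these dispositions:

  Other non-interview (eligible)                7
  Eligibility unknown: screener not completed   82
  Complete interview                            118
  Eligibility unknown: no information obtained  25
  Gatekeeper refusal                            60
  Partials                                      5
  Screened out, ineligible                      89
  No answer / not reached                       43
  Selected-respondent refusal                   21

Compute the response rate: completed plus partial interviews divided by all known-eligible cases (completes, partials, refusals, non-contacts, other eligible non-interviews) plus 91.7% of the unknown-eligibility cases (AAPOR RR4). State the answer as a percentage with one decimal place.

Declined to participate = 60 + 21 = 81
Unknown if eligible = 82 + 25 = 107
Num = 118 + 5 = 123
Eligible (known) = 118 + 5 + 81 + 43 + 7 = 254
Eligible share of unknowns = 0.9170 × 107 = 98.12
Base = 254 + 98.12 = 352.12
RR4 = 123 / 352.12 = 0.3493

34.9%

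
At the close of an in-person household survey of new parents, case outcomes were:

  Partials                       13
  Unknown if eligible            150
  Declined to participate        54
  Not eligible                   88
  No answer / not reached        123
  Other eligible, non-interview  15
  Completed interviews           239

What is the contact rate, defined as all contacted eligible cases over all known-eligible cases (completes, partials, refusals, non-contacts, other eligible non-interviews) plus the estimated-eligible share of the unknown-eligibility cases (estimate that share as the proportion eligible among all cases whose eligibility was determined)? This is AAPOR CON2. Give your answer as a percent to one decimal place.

56.4%

Numerator → 239 + 13 + 54 + 15 = 321
Determined eligible → 239 + 13 + 54 + 123 + 15 = 444
e = 444 / (444 + 88) = 444 / 532 = 0.8346
Eligible share of unknowns → 0.8346 × 150 = 125.19
Base → 444 + 125.19 = 569.19
CON2 = 321 / 569.19 = 0.5640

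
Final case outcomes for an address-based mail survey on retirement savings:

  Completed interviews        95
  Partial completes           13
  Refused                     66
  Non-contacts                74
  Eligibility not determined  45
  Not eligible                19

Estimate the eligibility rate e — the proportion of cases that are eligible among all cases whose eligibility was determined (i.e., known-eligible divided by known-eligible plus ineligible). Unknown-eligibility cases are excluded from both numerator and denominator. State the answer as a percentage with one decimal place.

Eligible (known): 95 + 13 + 66 + 74 = 248
e = 248 / (248 + 19) = 248 / 267 = 0.9288

92.9%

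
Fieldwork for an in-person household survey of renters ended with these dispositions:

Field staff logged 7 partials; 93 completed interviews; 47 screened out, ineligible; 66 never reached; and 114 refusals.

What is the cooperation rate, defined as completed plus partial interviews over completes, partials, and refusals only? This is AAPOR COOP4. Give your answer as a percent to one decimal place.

Top = 93 + 7 = 100
Denom = 93 + 7 + 114 = 214
COOP4 = 100 / 214 = 0.4673

46.7%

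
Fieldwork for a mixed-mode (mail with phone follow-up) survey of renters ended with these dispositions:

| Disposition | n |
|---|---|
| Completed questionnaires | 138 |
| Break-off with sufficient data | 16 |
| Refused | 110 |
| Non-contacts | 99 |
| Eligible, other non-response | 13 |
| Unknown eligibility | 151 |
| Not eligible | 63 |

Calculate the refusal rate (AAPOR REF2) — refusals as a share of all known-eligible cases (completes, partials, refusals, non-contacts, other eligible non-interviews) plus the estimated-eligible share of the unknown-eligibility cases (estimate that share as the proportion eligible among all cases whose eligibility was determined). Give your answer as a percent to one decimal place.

21.8%

Num = 110
Eligible (known) = 138 + 16 + 110 + 99 + 13 = 376
e = 376 / (376 + 63) = 376 / 439 = 0.8565
Eligible share of unknowns = 0.8565 × 151 = 129.33
Base = 376 + 129.33 = 505.33
REF2 = 110 / 505.33 = 0.2177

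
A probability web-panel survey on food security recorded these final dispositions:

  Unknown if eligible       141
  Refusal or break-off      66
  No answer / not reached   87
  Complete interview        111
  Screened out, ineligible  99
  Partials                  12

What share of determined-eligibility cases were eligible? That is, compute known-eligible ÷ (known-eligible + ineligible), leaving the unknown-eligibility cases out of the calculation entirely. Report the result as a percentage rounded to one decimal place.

73.6%

Known eligible = 111 + 12 + 66 + 87 = 276
e = 276 / (276 + 99) = 276 / 375 = 0.7360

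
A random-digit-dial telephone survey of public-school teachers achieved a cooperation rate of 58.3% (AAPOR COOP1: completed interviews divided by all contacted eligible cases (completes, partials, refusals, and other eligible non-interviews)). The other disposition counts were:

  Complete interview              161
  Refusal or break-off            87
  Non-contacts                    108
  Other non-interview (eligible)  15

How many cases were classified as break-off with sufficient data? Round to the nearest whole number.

13

COOP1 = 161 / D = 0.583
D = 161 / 0.583 = 276.2
Other denominator terms total 263
break-off with sufficient data = 276.2 − 263 ≈ 13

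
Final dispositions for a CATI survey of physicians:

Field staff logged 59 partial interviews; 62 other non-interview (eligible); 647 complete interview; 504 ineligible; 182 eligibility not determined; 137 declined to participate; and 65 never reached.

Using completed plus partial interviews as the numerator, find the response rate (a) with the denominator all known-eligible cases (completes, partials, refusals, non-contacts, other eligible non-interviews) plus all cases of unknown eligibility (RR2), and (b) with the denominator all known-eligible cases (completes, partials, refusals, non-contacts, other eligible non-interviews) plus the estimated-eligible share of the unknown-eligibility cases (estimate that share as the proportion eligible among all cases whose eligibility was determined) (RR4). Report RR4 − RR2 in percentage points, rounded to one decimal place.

Num: 647 + 59 = 706
Denom: 647 + 59 + 137 + 65 + 62 + 182 = 1152
RR2 = 706 / 1152 = 0.6128
Eligible (known): 647 + 59 + 137 + 65 + 62 = 970
e = 970 / (970 + 504) = 970 / 1474 = 0.6581
Eligible share of unknowns: 0.6581 × 182 = 119.77
Denom: 970 + 119.77 = 1089.77
RR4 = 706 / 1089.77 = 0.6478
Difference = 64.78 − 61.28 = 3.50 percentage points

3.5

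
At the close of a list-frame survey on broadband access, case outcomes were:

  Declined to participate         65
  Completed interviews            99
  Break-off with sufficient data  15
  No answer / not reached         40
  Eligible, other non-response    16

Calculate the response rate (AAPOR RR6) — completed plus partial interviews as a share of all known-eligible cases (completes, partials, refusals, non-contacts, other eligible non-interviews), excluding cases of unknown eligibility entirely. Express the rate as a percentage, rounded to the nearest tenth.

Top: 99 + 15 = 114
Denom: 99 + 15 + 65 + 40 + 16 = 235
RR6 = 114 / 235 = 0.4851

48.5%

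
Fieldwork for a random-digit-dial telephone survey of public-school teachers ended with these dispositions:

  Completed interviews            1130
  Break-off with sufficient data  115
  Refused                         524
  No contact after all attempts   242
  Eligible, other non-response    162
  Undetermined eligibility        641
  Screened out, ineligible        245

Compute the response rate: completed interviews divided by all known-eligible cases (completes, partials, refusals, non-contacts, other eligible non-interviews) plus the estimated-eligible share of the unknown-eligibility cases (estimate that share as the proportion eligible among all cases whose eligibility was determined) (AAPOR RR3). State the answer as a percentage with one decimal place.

41.1%

Numerator = 1130
Known eligible = 1130 + 115 + 524 + 242 + 162 = 2173
e = 2173 / (2173 + 245) = 2173 / 2418 = 0.8987
e × U = 0.8987 × 641 = 576.07
Denom = 2173 + 576.07 = 2749.07
RR3 = 1130 / 2749.07 = 0.4110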